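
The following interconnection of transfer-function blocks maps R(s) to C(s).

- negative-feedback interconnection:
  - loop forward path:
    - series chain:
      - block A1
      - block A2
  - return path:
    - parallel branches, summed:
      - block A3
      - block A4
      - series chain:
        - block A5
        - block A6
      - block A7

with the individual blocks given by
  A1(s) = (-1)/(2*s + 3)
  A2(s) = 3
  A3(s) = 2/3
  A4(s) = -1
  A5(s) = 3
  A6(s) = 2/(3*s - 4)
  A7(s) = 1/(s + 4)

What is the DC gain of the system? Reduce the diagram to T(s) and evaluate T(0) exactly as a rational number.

1. cascade A1, A2; result (-3)/(2*s + 3)
2. reduce the series chain A5, A6; result 6/(3*s - 4)
3. add A3, A4, (A5*A6), A7 (parallel); result (-3*s^2 + 19*s + 76)/(9*s^2 + 24*s - 48)
4. collapse the loop ((A1*A2) forward, (A3+A4+(A5*A6)+A7) return); result (-9*s^2 - 24*s + 48)/(6*s^3 + 28*s^2 - 27*s - 124)
That last expression is T(s); at s = 0 only the constant terms survive, so T(0) = 48/(-124) = -12/31.

Final answer: -12/31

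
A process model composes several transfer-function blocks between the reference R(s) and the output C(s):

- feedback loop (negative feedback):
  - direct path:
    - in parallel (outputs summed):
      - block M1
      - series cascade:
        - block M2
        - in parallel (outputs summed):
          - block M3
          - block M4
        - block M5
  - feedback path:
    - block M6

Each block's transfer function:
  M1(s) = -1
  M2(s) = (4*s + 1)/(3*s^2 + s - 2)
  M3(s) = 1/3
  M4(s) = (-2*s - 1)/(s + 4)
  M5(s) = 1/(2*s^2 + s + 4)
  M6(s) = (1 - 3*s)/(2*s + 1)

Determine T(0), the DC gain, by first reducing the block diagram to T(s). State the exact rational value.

Step 1: sum the parallel branches M3, M4 gives (1 - 5*s)/(3*s + 12)
Step 2: combine M2, (M3+M4), M5 in series gives (-20*s^2 - s + 1)/(18*s^5 + 87*s^4 + 87*s^3 + 114*s^2 - 96)
Step 3: sum the parallel branches M1, (M2*(M3+M4)*M5) gives (-18*s^5 - 87*s^4 - 87*s^3 - 134*s^2 - s + 97)/(18*s^5 + 87*s^4 + 87*s^3 + 114*s^2 - 96)
Step 4: feedback reduction of (M1+(M2*(M3+M4)*M5)), M6 gives (-36*s^6 - 192*s^5 - 261*s^4 - 355*s^3 - 136*s^2 + 193*s + 97)/(90*s^6 + 435*s^5 + 435*s^4 + 630*s^3 - 17*s^2 - 484*s + 1)
Step 4 gives the overall T(s). Then T(0) = 97/1 = 97.

Answer: 97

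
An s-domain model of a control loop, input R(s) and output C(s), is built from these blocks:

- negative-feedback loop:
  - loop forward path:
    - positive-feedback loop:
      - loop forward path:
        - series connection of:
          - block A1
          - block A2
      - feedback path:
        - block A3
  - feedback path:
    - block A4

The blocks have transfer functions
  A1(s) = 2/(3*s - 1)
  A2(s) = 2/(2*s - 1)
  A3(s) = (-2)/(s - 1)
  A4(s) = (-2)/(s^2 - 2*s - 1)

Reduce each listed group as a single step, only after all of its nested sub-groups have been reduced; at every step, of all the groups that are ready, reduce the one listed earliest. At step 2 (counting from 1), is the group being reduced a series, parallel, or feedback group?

Step 1: cascade A1, A2
Step 2: close the feedback loop around (A1*A2), A3
Step 3: feedback reduction of [(A1*A2)/(1-(A1*A2)*A3)], A4
The group at step 2 is a feedback group.

Therefore the answer is feedback.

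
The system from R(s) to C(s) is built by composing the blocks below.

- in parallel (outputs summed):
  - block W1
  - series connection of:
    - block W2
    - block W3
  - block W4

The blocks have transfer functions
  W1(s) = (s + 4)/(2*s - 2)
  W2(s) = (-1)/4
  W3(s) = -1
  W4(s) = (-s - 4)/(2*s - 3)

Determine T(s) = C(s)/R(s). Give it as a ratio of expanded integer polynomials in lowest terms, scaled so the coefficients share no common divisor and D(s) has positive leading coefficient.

Step 1: series reduction of W2, W3: 1/4
Step 2: add W1, (W2*W3), W4 (parallel); the result is T(s) itself (integer coefficients, no common factor, positive leading denominator coefficient)

Therefore the answer is (2*s^2 - 7*s - 5)/(8*s^2 - 20*s + 12).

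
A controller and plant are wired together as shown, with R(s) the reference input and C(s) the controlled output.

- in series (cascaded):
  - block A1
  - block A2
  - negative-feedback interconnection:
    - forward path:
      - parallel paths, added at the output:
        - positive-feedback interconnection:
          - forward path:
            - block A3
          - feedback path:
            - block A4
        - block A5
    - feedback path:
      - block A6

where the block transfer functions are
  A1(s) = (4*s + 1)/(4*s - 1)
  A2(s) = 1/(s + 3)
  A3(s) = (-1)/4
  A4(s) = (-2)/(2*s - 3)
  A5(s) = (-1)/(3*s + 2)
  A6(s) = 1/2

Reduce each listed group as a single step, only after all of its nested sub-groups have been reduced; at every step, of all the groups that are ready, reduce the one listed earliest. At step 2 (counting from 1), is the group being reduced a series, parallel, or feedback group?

Reducing step by step:

(1) reduce the feedback loop with forward A3 and return A4
(2) sum the parallel branches [A3/(1-A3*A4)], A5
(3) collapse the loop (([A3/(1-A3*A4)]+A5) forward, A6 return)
(4) series reduction of A1, A2, [([A3/(1-A3*A4)]+A5)/(1+([A3/(1-A3*A4)]+A5)*A6)]
The group at step 2 is a parallel group.

Answer: parallel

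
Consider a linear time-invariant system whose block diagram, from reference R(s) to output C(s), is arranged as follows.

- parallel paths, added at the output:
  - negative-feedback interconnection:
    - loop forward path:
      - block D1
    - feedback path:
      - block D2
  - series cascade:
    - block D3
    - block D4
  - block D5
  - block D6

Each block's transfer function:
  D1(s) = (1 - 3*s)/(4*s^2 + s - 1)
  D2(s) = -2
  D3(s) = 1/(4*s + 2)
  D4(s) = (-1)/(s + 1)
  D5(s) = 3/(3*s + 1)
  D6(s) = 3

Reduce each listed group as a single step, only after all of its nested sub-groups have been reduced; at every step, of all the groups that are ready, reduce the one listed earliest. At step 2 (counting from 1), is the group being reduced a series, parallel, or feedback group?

Step 1: collapse the loop (D1 forward, D2 return)
Step 2: combine D3, D4 in series
Step 3: parallel reduction of [D1/(1+D1*D2)], (D3*D4), D5, D6
The group at step 2 is a series group.

Final answer: series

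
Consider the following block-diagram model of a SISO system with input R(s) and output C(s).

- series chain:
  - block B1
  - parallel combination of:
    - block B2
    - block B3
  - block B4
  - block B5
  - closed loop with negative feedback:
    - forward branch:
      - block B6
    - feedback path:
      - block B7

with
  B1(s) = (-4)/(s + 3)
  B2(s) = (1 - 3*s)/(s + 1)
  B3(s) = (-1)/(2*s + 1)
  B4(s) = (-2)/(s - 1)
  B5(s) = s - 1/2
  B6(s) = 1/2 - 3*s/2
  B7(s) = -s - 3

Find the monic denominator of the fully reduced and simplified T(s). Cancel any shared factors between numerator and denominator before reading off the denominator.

First reduce the diagram to T(s).

Step 1 - sum the parallel branches B2, B3; result (-6*s^2 - 2*s)/(2*s^2 + 3*s + 1)
Step 2 - reduce the feedback loop with forward B6 and return B7; result (1 - 3*s)/(3*s^2 + 8*s - 1)
Step 3 - series reduction of B1, (B2+B3), B4, B5, [B6/(1+B6*B7)]; result (144*s^4 - 72*s^3 - 16*s^2 + 8*s)/(6*s^6 + 37*s^5 + 57*s^4 - 20*s^3 - 66*s^2 - 17*s + 3)
No further cancellation is possible in the step-3 result, so that is T(s). Its denominator becomes monic after dividing by the leading coefficient 6.

Answer: s^6 + 37*s^5/6 + 19*s^4/2 - 10*s^3/3 - 11*s^2 - 17*s/6 + 1/2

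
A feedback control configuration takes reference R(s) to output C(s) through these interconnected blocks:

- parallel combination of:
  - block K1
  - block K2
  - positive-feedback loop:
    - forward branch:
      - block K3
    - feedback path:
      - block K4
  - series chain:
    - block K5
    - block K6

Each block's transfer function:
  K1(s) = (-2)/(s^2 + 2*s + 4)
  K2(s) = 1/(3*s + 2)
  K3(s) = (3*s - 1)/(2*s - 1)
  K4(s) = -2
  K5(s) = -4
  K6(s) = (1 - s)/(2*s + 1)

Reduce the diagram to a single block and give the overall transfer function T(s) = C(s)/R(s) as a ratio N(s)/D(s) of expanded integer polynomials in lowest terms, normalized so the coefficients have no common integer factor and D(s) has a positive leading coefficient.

Reducing step by step:

[1] apply the feedback formula to K3, K4; result (3*s - 1)/(8*s - 3)
[2] series reduction of K5, K6; result (4*s - 4)/(2*s + 1)
[3] combine K1, K2, [K3/(1-K3*K4)], (K5*K6) in parallel, which is the overall transfer function T(s) = C(s)/R(s) in lowest terms

Answer: (114*s^5 + 191*s^4 + 235*s^3 - 307*s^2 - 156*s + 88)/(48*s^5 + 134*s^4 + 263*s^3 + 136*s^2 - 32*s - 24)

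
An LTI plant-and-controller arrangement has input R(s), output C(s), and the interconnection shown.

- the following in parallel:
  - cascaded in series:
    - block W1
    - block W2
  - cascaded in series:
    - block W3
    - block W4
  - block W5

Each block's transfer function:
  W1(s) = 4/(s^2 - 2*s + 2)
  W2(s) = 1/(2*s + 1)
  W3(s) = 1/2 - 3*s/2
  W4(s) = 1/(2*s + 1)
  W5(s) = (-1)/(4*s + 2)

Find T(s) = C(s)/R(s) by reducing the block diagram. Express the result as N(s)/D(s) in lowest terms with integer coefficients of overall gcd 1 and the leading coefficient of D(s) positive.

[1] series reduction of W1, W2: 4/(2*s^3 - 3*s^2 + 2*s + 2)
[2] reduce the series chain W3, W4: (1 - 3*s)/(4*s + 2)
[3] parallel reduction of (W1*W2), (W3*W4), W5; the result is T(s) itself (integer coefficients, no common factor, positive leading denominator coefficient)

Final answer: (-3*s^3 + 6*s^2 - 6*s + 8)/(4*s^3 - 6*s^2 + 4*s + 4)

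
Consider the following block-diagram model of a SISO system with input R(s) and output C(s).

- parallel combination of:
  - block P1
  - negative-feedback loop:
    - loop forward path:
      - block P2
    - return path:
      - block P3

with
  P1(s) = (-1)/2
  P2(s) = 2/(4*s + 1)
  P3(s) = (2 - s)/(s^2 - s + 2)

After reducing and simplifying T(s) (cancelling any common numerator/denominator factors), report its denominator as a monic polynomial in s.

Answer: s^3 - 3*s^2/4 + 5*s/4 + 3/2

Working:
(1) close the feedback loop around P2, P3, giving (2*s^2 - 2*s + 4)/(4*s^3 - 3*s^2 + 5*s + 6)
(2) add P1, [P2/(1+P2*P3)] (parallel), giving (-4*s^3 + 7*s^2 - 9*s + 2)/(8*s^3 - 6*s^2 + 10*s + 12)
That last expression is T(s), already simplified. Scaling its denominator by 1/8 (the reciprocal of the leading coefficient) yields the monic denominator.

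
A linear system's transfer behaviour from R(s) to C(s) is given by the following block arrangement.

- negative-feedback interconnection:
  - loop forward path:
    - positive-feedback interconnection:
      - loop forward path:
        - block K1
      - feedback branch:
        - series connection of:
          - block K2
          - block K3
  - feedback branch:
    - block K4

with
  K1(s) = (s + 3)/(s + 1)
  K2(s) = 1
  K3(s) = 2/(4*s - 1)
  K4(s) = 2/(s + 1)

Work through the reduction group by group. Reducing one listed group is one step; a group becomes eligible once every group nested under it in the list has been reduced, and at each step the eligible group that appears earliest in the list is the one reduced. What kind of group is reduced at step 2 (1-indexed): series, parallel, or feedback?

[1] series reduction of K2, K3
[2] reduce the feedback loop with forward K1 and return (K2*K3)
[3] feedback reduction of [K1/(1-K1*(K2*K3))], K4
Step 2: feedback.

Therefore the answer is feedback.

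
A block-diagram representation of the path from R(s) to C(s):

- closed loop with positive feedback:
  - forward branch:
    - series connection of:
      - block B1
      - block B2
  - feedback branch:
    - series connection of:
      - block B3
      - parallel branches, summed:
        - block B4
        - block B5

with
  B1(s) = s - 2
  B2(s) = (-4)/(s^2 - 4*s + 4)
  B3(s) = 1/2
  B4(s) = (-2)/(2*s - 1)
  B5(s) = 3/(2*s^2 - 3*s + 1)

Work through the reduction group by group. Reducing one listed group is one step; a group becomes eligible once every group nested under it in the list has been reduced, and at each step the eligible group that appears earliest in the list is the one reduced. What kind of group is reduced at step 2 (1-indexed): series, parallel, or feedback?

Step 1. reduce the series chain B1, B2
Step 2. sum the parallel branches B4, B5
Step 3. multiply B3, (B4+B5) (series)
Step 4. reduce the feedback loop with forward (B1*B2) and return (B3*(B4+B5))
Step 2: parallel.

Hence the answer: parallel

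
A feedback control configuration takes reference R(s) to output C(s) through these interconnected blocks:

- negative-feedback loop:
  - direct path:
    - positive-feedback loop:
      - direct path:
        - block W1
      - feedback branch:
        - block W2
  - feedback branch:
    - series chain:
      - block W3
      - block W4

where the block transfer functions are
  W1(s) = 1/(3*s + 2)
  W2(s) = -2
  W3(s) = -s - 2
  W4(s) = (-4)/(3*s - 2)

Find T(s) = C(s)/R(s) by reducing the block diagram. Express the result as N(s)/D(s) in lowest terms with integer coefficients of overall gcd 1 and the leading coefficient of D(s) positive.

First reduce the diagram to T(s).

Step 1: reduce the feedback loop with forward W1 and return W2: 1/(3*s + 4)
Step 2: cascade W3, W4: (4*s + 8)/(3*s - 2)
Step 3: feedback reduction of [W1/(1-W1*W2)], (W3*W4) - this is the overall T(s), already in the required normalized form

Answer: (3*s - 2)/(9*s^2 + 10*s)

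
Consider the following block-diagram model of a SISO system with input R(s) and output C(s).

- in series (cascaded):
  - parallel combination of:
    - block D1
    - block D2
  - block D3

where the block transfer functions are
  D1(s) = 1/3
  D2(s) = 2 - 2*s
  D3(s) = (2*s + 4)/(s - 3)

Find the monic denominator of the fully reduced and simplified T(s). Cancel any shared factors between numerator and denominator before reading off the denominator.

Reducing step by step:

[1] sum the parallel branches D1, D2; result 7/3 - 2*s
[2] cascade (D1+D2), D3; result (-12*s^2 - 10*s + 28)/(3*s - 9)
Step 2 gives the fully reduced T(s), with no common factor left to cancel. The denominator's leading coefficient is 3, so divide each of its coefficients by 3 to get the monic form.

Answer: s - 3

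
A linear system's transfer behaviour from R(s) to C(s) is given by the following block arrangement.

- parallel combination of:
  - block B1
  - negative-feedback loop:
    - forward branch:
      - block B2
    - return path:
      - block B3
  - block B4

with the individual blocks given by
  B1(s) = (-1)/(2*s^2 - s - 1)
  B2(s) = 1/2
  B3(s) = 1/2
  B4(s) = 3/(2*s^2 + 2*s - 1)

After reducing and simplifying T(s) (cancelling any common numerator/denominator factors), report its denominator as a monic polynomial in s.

Step 1 - collapse the loop (B2 forward, B3 return); result 2/5
Step 2 - parallel reduction of B1, [B2/(1+B2*B3)], B4; result (8*s^4 + 4*s^3 + 8*s^2 - 27*s - 8)/(20*s^4 + 10*s^3 - 30*s^2 - 5*s + 5)
That last expression is T(s), already simplified. Scaling its denominator by 1/20 (the reciprocal of the leading coefficient) yields the monic denominator.

Answer: s^4 + s^3/2 - 3*s^2/2 - s/4 + 1/4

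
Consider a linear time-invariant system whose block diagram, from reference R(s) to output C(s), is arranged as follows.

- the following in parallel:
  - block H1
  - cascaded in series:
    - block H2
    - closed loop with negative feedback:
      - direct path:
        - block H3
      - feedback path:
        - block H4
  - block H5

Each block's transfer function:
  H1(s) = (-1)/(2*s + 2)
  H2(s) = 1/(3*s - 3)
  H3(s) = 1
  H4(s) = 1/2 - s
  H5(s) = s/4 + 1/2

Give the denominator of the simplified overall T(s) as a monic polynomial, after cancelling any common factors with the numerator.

First reduce the diagram to T(s).

Step 1: apply the feedback formula to H3, H4: (-2)/(2*s - 3)
Step 2: cascade H2, [H3/(1+H3*H4)]: (-2)/(6*s^2 - 15*s + 9)
Step 3: sum the parallel branches H1, (H2*[H3/(1+H3*H4)]), H5: (6*s^4 + 3*s^3 - 36*s^2 + 19*s - 8)/(24*s^3 - 36*s^2 - 24*s + 36)
The result of step 3 is T(s) in lowest terms. Its denominator has leading coefficient 24; dividing the denominator through by 24 makes it monic.

Answer: s^3 - 3*s^2/2 - s + 3/2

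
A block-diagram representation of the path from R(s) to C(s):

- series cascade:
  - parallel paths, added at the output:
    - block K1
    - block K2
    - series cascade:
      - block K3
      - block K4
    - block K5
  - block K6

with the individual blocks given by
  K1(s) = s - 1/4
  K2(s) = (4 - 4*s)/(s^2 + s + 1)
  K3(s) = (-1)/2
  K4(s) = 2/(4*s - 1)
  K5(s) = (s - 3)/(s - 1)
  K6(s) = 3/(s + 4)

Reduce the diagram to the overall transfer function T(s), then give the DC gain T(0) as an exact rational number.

[1] cascade K3, K4: (-1)/(4*s - 1)
[2] reduce the parallel group K1, K2, (K3*K4), K5: (16*s^5 + 8*s^4 - 103*s^3 + 104*s^2 - 128*s + 31)/(16*s^4 - 4*s^3 - 16*s + 4)
[3] reduce the series chain (K1+K2+(K3*K4)+K5), K6: (48*s^5 + 24*s^4 - 309*s^3 + 312*s^2 - 384*s + 93)/(16*s^5 + 60*s^4 - 16*s^3 - 16*s^2 - 60*s + 16)
Step 3 gives the overall T(s). Then T(0) = 93/16.

Answer: 93/16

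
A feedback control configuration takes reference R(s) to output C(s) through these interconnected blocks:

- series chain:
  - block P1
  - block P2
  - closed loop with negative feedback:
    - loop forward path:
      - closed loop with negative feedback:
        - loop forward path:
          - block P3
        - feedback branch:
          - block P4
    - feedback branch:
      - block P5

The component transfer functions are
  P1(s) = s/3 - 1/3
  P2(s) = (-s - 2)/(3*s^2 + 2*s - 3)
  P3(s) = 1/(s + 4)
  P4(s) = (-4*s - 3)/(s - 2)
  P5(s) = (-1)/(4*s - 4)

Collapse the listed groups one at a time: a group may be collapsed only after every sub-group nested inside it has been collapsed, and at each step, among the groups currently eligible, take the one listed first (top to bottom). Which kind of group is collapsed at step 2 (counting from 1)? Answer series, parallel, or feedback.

Step 1 - apply the feedback formula to P3, P4
Step 2 - close the feedback loop around [P3/(1+P3*P4)], P5
Step 3 - multiply P1, P2, [[P3/(1+P3*P4)]/(1+[P3/(1+P3*P4)]*P5)] (series)
Step 2 collapses a feedback group.

Hence the answer: feedback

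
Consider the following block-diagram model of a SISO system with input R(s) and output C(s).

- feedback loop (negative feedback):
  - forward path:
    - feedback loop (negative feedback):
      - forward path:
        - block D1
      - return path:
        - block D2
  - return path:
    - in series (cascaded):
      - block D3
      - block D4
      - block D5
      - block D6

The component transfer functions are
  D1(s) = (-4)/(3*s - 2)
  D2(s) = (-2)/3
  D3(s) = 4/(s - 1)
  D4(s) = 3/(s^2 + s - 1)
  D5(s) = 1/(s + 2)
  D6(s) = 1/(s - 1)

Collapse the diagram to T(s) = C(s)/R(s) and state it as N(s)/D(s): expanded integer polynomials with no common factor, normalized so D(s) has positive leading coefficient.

First reduce the diagram to T(s).

Step 1: feedback reduction of D1, D2 = (-12)/(9*s + 2)
Step 2: series reduction of D3, D4, D5, D6 = 12/(s^5 + s^4 - 4*s^3 - s^2 + 5*s - 2)
Step 3: apply the feedback formula to [D1/(1+D1*D2)], (D3*D4*D5*D6) - this is the overall T(s), already in the required normalized form

Answer: (-12*s^5 - 12*s^4 + 48*s^3 + 12*s^2 - 60*s + 24)/(9*s^6 + 11*s^5 - 34*s^4 - 17*s^3 + 43*s^2 - 8*s - 148)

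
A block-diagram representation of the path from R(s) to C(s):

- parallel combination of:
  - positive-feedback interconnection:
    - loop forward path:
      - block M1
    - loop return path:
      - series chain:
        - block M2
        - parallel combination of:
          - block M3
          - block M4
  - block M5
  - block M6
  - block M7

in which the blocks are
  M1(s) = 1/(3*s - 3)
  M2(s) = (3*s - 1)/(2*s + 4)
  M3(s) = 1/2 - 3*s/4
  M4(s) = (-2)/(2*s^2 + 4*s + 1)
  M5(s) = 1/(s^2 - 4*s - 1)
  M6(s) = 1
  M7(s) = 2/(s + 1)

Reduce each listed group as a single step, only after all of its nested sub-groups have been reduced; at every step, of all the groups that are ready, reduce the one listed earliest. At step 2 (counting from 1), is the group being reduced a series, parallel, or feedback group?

Reducing step by step:

Step 1 - sum the parallel branches M3, M4
Step 2 - multiply M2, (M3+M4) (series)
Step 3 - reduce the feedback loop with forward M1 and return (M2*(M3+M4))
Step 4 - add [M1/(1-M1*(M2*(M3+M4)))], M5, M6, M7 (parallel)
So the answer for step 2 is series.

Answer: series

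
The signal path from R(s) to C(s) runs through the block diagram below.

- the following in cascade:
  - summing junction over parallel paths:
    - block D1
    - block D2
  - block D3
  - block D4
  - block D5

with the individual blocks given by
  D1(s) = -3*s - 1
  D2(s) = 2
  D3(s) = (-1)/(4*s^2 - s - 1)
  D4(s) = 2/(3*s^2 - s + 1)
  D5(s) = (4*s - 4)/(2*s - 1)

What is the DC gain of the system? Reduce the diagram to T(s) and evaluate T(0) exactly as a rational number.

Answer: 8

Working:
Step 1. sum the parallel branches D1, D2 gives 1 - 3*s
Step 2. reduce the series chain (D1+D2), D3, D4, D5 gives (24*s^2 - 32*s + 8)/(24*s^5 - 26*s^4 + 11*s^3 - 2*s^2 - 2*s + 1)
DC gain: substitute s = 0 into T(s) from step 2: T(0) = 8/1 = 8.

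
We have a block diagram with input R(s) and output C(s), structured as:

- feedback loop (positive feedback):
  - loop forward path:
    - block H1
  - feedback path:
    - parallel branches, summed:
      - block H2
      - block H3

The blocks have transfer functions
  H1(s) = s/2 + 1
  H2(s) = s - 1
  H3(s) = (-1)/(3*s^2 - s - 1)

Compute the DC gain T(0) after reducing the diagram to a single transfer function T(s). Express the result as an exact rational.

1. combine H2, H3 in parallel; result (3*s^3 - 4*s^2)/(3*s^2 - s - 1)
2. reduce the feedback loop with forward H1 and return (H2+H3); result (-3*s^3 - 5*s^2 + 3*s + 2)/(3*s^4 + 2*s^3 - 14*s^2 + 2*s + 2)
Step 2 gives the overall T(s). Then T(0) = 2/2 = 1.

Therefore the answer is 1.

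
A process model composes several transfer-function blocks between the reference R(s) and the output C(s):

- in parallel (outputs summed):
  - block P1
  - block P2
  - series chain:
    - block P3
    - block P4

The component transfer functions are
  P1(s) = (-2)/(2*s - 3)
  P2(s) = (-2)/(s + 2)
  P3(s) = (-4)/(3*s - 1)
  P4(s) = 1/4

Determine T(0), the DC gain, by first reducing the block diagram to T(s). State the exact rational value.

First reduce the diagram to T(s).

[1] multiply P3, P4 (series); result (-1)/(3*s - 1)
[2] add P1, P2, (P3*P4) (parallel); result (-20*s^2 + 11*s + 4)/(6*s^3 + s^2 - 19*s + 6)
Step 2 gives the overall T(s). Then T(0) = 4/6 = 2/3.

Answer: 2/3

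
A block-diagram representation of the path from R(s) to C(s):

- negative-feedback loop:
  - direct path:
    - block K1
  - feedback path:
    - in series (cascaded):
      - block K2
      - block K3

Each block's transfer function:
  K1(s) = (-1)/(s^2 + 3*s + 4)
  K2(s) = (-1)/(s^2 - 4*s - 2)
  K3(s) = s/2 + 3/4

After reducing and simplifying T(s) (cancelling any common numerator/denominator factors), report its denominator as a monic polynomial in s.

(1) series reduction of K2, K3 gives (-2*s - 3)/(4*s^2 - 16*s - 8)
(2) feedback reduction of K1, (K2*K3) gives (-4*s^2 + 16*s + 8)/(4*s^4 - 4*s^3 - 40*s^2 - 86*s - 29)
The result of step 2 is T(s) in lowest terms. Its denominator has leading coefficient 4; dividing the denominator through by 4 makes it monic.

Final answer: s^4 - s^3 - 10*s^2 - 43*s/2 - 29/4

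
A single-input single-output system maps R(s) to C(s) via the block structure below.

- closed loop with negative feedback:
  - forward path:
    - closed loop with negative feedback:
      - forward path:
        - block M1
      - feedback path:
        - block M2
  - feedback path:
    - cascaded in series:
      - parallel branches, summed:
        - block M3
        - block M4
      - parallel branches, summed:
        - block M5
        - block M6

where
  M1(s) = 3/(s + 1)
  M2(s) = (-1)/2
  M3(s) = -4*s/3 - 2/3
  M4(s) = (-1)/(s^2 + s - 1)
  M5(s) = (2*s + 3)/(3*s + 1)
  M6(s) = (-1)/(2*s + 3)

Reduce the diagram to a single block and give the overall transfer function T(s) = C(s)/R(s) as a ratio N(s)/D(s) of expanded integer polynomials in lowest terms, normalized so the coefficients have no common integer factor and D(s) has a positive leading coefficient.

The answer is (-36*s^4 - 102*s^3 - 48*s^2 + 48*s + 18)/(20*s^5 + 92*s^4 + 157*s^3 + 92*s^2 - 16*s + 13).

Reasoning:
1. apply the feedback formula to M1, M2, giving 6/(2*s - 1)
2. sum the parallel branches M3, M4, giving (-4*s^3 - 6*s^2 + 2*s - 1)/(3*s^2 + 3*s - 3)
3. reduce the parallel group M5, M6, giving (4*s^2 + 9*s + 8)/(6*s^2 + 11*s + 3)
4. reduce the series chain (M3+M4), (M5+M6), giving (-16*s^5 - 60*s^4 - 78*s^3 - 34*s^2 + 7*s - 8)/(18*s^4 + 51*s^3 + 24*s^2 - 24*s - 9)
5. feedback reduction of [M1/(1+M1*M2)], ((M3+M4)*(M5+M6)); the result is T(s) itself (integer coefficients, no common factor, positive leading denominator coefficient)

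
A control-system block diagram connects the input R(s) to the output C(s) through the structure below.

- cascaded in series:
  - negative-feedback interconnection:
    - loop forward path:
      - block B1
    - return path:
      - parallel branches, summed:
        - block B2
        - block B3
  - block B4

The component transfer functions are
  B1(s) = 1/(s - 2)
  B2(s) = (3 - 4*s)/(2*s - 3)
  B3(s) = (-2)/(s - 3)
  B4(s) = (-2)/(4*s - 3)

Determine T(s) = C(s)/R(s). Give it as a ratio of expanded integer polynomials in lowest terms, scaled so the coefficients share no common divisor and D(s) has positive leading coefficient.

1. sum the parallel branches B2, B3, giving (-4*s^2 + 11*s - 3)/(2*s^2 - 9*s + 9)
2. apply the feedback formula to B1, (B2+B3), giving (2*s^2 - 9*s + 9)/(2*s^3 - 17*s^2 + 38*s - 21)
3. multiply [B1/(1+B1*(B2+B3))], B4 (series), which is the overall transfer function T(s) = C(s)/R(s) in lowest terms

Therefore the answer is (-4*s^2 + 18*s - 18)/(8*s^4 - 74*s^3 + 203*s^2 - 198*s + 63).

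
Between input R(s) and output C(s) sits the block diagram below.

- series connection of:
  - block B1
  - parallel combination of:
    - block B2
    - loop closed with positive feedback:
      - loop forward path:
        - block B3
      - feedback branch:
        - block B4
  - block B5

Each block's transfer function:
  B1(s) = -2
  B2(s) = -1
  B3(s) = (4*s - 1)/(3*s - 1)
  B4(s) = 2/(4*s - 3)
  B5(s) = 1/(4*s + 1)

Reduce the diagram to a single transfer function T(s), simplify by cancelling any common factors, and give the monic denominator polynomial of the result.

Reducing step by step:

1. reduce the feedback loop with forward B3 and return B4, giving (16*s^2 - 16*s + 3)/(12*s^2 - 21*s + 5)
2. parallel reduction of B2, [B3/(1-B3*B4)], giving (4*s^2 + 5*s - 2)/(12*s^2 - 21*s + 5)
3. multiply B1, (B2+[B3/(1-B3*B4)]), B5 (series), giving (-8*s^2 - 10*s + 4)/(48*s^3 - 72*s^2 - s + 5)
Step 3 gives the fully reduced T(s), with no common factor left to cancel. The denominator's leading coefficient is 48, so divide each of its coefficients by 48 to get the monic form.

Answer: s^3 - 3*s^2/2 - s/48 + 5/48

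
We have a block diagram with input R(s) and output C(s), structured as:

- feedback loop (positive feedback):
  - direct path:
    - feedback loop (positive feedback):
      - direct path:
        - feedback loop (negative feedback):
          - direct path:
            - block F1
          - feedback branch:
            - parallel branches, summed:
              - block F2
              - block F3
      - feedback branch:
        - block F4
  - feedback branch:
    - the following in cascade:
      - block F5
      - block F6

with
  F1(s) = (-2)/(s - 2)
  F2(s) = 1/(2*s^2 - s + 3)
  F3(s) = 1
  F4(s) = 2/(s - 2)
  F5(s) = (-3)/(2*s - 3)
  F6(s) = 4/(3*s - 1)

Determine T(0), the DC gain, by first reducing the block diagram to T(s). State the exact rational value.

[1] add F2, F3 (parallel); result (2*s^2 - s + 4)/(2*s^2 - s + 3)
[2] apply the feedback formula to F1, (F2+F3); result (-4*s^2 + 2*s - 6)/(2*s^3 - 9*s^2 + 7*s - 14)
[3] feedback reduction of [F1/(1+F1*(F2+F3))], F4; result (-4*s^3 + 10*s^2 - 10*s + 12)/(2*s^4 - 13*s^3 + 33*s^2 - 32*s + 40)
[4] reduce the series chain F5, F6; result (-12)/(6*s^2 - 11*s + 3)
[5] feedback reduction of [[F1/(1+F1*(F2+F3))]/(1-[F1/(1+F1*(F2+F3))]*F4)], (F5*F6); result (-24*s^5 + 104*s^4 - 182*s^3 + 212*s^2 - 162*s + 36)/(12*s^6 - 100*s^5 + 347*s^4 - 642*s^3 + 811*s^2 - 656*s + 264)
Evaluating the step-5 result (the overall T(s)) at s = 0 gives T(0) = 36/264 = 3/22.

Final answer: 3/22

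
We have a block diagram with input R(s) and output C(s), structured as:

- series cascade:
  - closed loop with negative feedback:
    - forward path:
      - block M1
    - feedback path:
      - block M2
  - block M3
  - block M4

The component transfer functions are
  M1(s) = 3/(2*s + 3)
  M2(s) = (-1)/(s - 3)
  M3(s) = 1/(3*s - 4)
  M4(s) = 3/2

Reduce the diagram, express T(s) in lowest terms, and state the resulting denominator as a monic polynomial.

Step 1: feedback reduction of M1, M2 -> (3*s - 9)/(2*s^2 - 3*s - 12)
Step 2: reduce the series chain [M1/(1+M1*M2)], M3, M4 -> (9*s - 27)/(12*s^3 - 34*s^2 - 48*s + 96)
T(s) is the step-2 result (common factors already cancelled). Leading coefficient of the denominator: 12. Divide through by 12 for the monic polynomial.

Therefore the answer is s^3 - 17*s^2/6 - 4*s + 8.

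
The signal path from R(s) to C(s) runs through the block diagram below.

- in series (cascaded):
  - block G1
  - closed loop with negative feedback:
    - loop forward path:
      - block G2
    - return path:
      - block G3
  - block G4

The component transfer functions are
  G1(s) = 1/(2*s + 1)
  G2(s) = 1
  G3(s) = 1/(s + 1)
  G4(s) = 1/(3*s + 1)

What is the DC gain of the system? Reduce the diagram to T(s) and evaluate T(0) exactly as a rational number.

Step 1: collapse the loop (G2 forward, G3 return) -> (s + 1)/(s + 2)
Step 2: reduce the series chain G1, [G2/(1+G2*G3)], G4 -> (s + 1)/(6*s^3 + 17*s^2 + 11*s + 2)
DC gain: substitute s = 0 into T(s) from step 2: T(0) = 1/2.

Answer: 1/2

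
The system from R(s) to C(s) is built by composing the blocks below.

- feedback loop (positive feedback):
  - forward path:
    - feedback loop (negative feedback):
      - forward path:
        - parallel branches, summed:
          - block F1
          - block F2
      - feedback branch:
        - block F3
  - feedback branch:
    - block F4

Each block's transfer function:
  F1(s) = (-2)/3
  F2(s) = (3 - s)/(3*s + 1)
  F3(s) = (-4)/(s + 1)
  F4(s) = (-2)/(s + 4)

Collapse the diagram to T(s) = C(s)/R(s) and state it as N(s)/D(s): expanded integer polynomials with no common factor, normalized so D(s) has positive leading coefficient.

First reduce the diagram to T(s).

1. add F1, F2 (parallel): (7 - 9*s)/(9*s + 3)
2. close the feedback loop around (F1+F2), F3: (-9*s^2 - 2*s + 7)/(9*s^2 + 48*s - 25)
3. collapse the loop ([(F1+F2)/(1+(F1+F2)*F3)] forward, F4 return): this yields T(s), and no further normalization is needed

Answer: (-9*s^3 - 38*s^2 - s + 28)/(9*s^3 + 66*s^2 + 163*s - 86)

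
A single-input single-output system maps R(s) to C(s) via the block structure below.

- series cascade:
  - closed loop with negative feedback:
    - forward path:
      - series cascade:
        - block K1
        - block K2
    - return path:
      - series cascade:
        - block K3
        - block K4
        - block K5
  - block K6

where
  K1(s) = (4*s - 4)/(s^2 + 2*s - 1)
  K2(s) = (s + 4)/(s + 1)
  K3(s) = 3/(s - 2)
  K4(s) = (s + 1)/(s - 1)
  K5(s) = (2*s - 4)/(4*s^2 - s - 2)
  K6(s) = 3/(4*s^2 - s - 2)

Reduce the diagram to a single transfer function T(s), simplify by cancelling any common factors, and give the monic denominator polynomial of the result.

[1] multiply K1, K2 (series), giving (4*s^2 + 12*s - 16)/(s^3 + 3*s^2 + s - 1)
[2] combine K3, K4, K5 in series, giving (6*s + 6)/(4*s^3 - 5*s^2 - s + 2)
[3] reduce the feedback loop with forward (K1*K2) and return (K3*K4*K5), giving (16*s^4 + 44*s^3 - 84*s^2 - 8*s + 32)/(4*s^5 + 11*s^4 - s^3 + 13*s^2 + 119*s + 98)
[4] combine [(K1*K2)/(1+(K1*K2)*(K3*K4*K5))], K6 in series, giving (12*s^2 + 36*s - 48)/(4*s^5 + 11*s^4 - s^3 + 13*s^2 + 119*s + 98)
Step 4 gives the fully reduced T(s), with no common factor left to cancel. The denominator's leading coefficient is 4, so divide each of its coefficients by 4 to get the monic form.

Hence the answer: s^5 + 11*s^4/4 - s^3/4 + 13*s^2/4 + 119*s/4 + 49/2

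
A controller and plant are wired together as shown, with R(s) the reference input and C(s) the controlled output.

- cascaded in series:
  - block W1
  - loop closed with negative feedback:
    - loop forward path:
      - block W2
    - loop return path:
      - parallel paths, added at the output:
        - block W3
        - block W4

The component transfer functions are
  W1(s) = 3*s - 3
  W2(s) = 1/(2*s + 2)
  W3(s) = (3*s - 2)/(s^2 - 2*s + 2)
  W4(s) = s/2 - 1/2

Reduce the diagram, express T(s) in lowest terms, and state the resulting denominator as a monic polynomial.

Answer: s^3 - 7*s^2/5 + 2*s + 2/5

Working:
Step 1 - parallel reduction of W3, W4 = (s^3 - 3*s^2 + 10*s - 6)/(2*s^2 - 4*s + 4)
Step 2 - feedback reduction of W2, (W3+W4) = (2*s^2 - 4*s + 4)/(5*s^3 - 7*s^2 + 10*s + 2)
Step 3 - cascade W1, [W2/(1+W2*(W3+W4))] = (6*s^3 - 18*s^2 + 24*s - 12)/(5*s^3 - 7*s^2 + 10*s + 2)
No further cancellation is possible in the step-3 result, so that is T(s). Its denominator becomes monic after dividing by the leading coefficient 5.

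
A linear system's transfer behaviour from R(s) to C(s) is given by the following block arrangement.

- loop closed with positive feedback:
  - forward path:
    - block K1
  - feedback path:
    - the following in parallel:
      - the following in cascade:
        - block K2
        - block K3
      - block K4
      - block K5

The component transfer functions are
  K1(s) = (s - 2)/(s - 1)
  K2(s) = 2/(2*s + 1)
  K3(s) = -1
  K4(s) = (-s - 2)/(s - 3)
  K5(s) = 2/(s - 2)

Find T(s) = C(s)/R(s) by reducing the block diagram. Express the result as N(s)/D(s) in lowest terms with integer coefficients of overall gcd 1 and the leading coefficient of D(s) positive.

[1] combine K2, K3 in series; result (-2)/(2*s + 1)
[2] reduce the parallel group (K2*K3), K4, K5; result (-2*s^3 + s^2 + 8*s - 14)/(2*s^3 - 9*s^2 + 7*s + 6)
[3] close the feedback loop around K1, ((K2*K3)+K4+K5), which is the overall transfer function T(s) = C(s)/R(s) in lowest terms

Final answer: (2*s^3 - 9*s^2 + 7*s + 6)/(4*s^3 - 8*s^2 - 6*s + 17)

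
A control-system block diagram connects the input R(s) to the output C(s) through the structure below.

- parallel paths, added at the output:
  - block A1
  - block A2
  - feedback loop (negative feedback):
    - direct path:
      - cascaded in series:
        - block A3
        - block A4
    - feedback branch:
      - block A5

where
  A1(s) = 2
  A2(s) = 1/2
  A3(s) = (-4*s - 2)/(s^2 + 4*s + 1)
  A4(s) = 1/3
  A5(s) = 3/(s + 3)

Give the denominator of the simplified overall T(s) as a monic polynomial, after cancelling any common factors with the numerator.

First reduce the diagram to T(s).

[1] cascade A3, A4 = (-4*s - 2)/(3*s^2 + 12*s + 3)
[2] close the feedback loop around (A3*A4), A5 = (-4*s^2 - 14*s - 6)/(3*s^3 + 21*s^2 + 27*s + 3)
[3] reduce the parallel group A1, A2, [(A3*A4)/(1+(A3*A4)*A5)] = (15*s^3 + 97*s^2 + 107*s + 3)/(6*s^3 + 42*s^2 + 54*s + 6)
The result of step 3 is T(s) in lowest terms. Its denominator has leading coefficient 6; dividing the denominator through by 6 makes it monic.

Answer: s^3 + 7*s^2 + 9*s + 1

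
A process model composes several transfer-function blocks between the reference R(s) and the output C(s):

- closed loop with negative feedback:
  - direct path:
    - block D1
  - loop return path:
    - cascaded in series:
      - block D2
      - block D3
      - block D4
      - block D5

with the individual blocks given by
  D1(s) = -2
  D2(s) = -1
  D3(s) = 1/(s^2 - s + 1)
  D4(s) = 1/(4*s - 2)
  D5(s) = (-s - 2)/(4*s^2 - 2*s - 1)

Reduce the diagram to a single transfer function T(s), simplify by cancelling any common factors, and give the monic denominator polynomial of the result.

1. series reduction of D2, D3, D4, D5 = (s + 2)/(16*s^5 - 32*s^4 + 32*s^3 - 14*s^2 - 2*s + 2)
2. feedback reduction of D1, (D2*D3*D4*D5) = (-16*s^5 + 32*s^4 - 32*s^3 + 14*s^2 + 2*s - 2)/(8*s^5 - 16*s^4 + 16*s^3 - 7*s^2 - 2*s - 1)
The result of step 2 is T(s) in lowest terms. Its denominator has leading coefficient 8; dividing the denominator through by 8 makes it monic.

Answer: s^5 - 2*s^4 + 2*s^3 - 7*s^2/8 - s/4 - 1/8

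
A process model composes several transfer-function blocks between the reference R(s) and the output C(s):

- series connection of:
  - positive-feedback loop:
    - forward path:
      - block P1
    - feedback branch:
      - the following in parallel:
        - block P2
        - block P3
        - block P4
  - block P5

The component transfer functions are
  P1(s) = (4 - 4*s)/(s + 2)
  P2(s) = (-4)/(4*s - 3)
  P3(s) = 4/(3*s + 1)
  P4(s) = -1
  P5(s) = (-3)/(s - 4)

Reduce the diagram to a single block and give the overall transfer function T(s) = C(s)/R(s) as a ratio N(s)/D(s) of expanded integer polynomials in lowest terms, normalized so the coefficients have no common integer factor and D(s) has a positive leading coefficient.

(1) add P2, P3, P4 (parallel) = (-12*s^2 + 9*s - 13)/(12*s^2 - 5*s - 3)
(2) apply the feedback formula to P1, (P2+P3+P4) = (48*s^3 - 68*s^2 + 8*s + 12)/(36*s^3 - 103*s^2 + 101*s - 46)
(3) series reduction of [P1/(1-P1*(P2+P3+P4))], P5, giving the overall T(s)

Answer: (-144*s^3 + 204*s^2 - 24*s - 36)/(36*s^4 - 247*s^3 + 513*s^2 - 450*s + 184)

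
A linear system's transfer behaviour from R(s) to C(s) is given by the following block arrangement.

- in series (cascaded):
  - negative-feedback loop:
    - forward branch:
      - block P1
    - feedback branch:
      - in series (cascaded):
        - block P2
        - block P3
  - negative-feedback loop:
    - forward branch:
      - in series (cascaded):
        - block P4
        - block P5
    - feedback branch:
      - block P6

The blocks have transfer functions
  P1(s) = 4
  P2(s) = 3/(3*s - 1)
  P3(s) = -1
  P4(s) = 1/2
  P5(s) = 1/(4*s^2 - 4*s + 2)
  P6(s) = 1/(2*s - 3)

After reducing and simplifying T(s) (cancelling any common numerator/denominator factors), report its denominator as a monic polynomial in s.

Step 1. combine P2, P3 in series gives (-3)/(3*s - 1)
Step 2. feedback reduction of P1, (P2*P3) gives (12*s - 4)/(3*s - 13)
Step 3. cascade P4, P5 gives 1/(8*s^2 - 8*s + 4)
Step 4. close the feedback loop around (P4*P5), P6 gives (2*s - 3)/(16*s^3 - 40*s^2 + 32*s - 11)
Step 5. series reduction of [P1/(1+P1*(P2*P3))], [(P4*P5)/(1+(P4*P5)*P6)] gives (24*s^2 - 44*s + 12)/(48*s^4 - 328*s^3 + 616*s^2 - 449*s + 143)
Step 5 gives the fully reduced T(s), with no common factor left to cancel. The denominator's leading coefficient is 48, so divide each of its coefficients by 48 to get the monic form.

Hence the answer: s^4 - 41*s^3/6 + 77*s^2/6 - 449*s/48 + 143/48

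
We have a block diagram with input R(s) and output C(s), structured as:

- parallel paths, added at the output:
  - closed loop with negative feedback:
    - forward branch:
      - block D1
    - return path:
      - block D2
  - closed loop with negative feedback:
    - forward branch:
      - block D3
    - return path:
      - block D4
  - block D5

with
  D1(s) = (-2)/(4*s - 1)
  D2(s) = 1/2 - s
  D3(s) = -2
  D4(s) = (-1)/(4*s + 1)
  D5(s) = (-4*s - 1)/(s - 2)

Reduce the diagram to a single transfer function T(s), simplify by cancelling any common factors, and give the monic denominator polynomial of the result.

Reducing step by step:

1. close the feedback loop around D1, D2 = (-1)/(3*s - 1)
2. feedback reduction of D3, D4 = (-8*s - 2)/(4*s + 3)
3. sum the parallel branches [D1/(1+D1*D2)], [D3/(1+D3*D4)], D5 = (-72*s^3 + 14*s^2 + 10*s + 5)/(12*s^3 - 19*s^2 - 13*s + 6)
That last expression is T(s), already simplified. Scaling its denominator by 1/12 (the reciprocal of the leading coefficient) yields the monic denominator.

Answer: s^3 - 19*s^2/12 - 13*s/12 + 1/2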